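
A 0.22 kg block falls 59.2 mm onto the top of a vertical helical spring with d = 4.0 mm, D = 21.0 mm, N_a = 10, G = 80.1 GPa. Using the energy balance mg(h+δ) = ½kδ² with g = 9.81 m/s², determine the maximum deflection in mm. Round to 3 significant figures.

3.12 mm

k = Gd⁴/(8D³N_a) = (80.1×10³)(4.0⁴)/(8·21.0³·10) = 27.677 N/mm
W = mg = 0.22 × 9.81 = 2.1582 N
½kδ² − Wδ − Wh = 0 → δ = (W + √(W² + 2kWh))/k
δ = (2.1582 + √(4.6578 + 7072.42))/27.677 = (2.1582 + 84.125)/27.677 = 3.1175 mm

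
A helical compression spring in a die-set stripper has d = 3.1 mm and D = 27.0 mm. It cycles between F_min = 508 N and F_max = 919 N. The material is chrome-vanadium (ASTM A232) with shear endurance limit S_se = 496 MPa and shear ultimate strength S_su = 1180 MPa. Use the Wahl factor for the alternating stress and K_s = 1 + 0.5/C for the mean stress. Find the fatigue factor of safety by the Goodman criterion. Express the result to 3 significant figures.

C = D/d = 27.0/3.1 = 8.7097; K_W = (4C−1)/(4C−4)+0.615/C = 1.1679; K_s = 1+0.5/C = 1.0574
F_a = (F_max−F_min)/2 = 205.5 N; F_m = (F_max+F_min)/2 = 713.5 N
τ_a = K_W·8F_aD/(πd³) = 1.1679 × 474.28 = 553.9 MPa
τ_m = K_s·8F_mD/(πd³) = 1.0574 × 1646.7 = 1741.2 MPa
Goodman: 1/n_f = τ_a/S_se + τ_m/S_su = 553.9/496 + 1741.2/1180 = 1.11674 + 1.47562 = 2.5924
n_f = 1/2.5924 = 0.3857

0.386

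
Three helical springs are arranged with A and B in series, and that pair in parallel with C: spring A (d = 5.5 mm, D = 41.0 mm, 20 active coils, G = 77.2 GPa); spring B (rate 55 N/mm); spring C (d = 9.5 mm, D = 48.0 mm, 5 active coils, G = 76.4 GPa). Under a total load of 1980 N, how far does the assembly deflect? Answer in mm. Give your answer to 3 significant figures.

k_A = Gd⁴/(8D³N_a) = (77.2×10³)(5.5⁴)/(8·41.0³·20) = 6.4061 N/mm
k_C = Gd⁴/(8D³N_a) = (76.4×10³)(9.5⁴)/(8·48.0³·5) = 140.67 N/mm
Springs A,B series: k_AB = 1/(1/6.4061+1/55) = 5.7378 N/mm; parallel with C: k_eq = 5.7378+140.67 = 146.41 N/mm
δ = F/k_eq = 1980/146.41 = 13.524 mm

13.5 mm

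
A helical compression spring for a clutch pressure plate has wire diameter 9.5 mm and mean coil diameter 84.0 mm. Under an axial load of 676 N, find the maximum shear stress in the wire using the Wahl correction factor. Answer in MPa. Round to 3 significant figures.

Spring index C = D/d = 84.0/9.5 = 8.8421
K_W = (4C−1)/(4C−4) + 0.615/C = 34.368/31.368 + 0.0696 = 1.1652
τ₀ = 8FD/(πd³) = 8·676·84.0/(π·9.5³) = 454272/2693.5 = 168.65 MPa
τ_max = K·τ₀ = 1.1652 × 168.65 = 196.51 MPa

197 MPa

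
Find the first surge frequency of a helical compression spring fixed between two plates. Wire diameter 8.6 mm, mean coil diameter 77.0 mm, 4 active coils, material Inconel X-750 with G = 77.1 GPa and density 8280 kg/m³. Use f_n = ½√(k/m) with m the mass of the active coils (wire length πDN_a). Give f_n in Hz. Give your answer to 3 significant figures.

k = Gd⁴/(8D³N_a) = (77.1×10³)(8.6⁴)/(8·77.0³·4) = 28.869 N/mm = 28869 N/m
Wire length L = πDN_a = π·77.0·4 = 967.61 mm
m = ρ·(πd²/4)·L = 8280 × 58.088×10⁻⁶ m² × 0.96761 m = 0.46539 kg
f_n = ½√(k/m) = 0.5·√(28869/0.46539) = 0.5·√(62031) = 124.53 Hz

125 Hz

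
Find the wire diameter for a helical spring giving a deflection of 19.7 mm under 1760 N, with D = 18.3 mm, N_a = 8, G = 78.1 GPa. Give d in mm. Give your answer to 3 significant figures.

4.60 mm

Required rate k = F/δ = 1760/19.7 = 89.34 N/mm
d = (8D³N_a·k / G)^(1/4) = (8·18.3³·8·89.34 / (78.1×10³))^0.25
  = (448.67)^0.25 = 4.6024 mm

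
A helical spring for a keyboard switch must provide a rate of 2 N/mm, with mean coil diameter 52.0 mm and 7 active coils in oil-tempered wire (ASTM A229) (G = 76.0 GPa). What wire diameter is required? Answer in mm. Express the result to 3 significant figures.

3.79 mm

d = (8D³N_a·k / G)^(1/4) = (8·52.0³·7·2 / (76.0×10³))^0.25
  = (207.21)^0.25 = 3.7941 mm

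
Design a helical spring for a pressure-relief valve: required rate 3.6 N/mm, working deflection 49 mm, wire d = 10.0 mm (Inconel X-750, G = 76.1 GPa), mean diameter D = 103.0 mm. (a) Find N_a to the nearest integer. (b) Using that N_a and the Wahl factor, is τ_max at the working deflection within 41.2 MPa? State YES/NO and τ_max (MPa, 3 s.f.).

N_a = Gd⁴/(8D³k) = (76.1×10³)(10.0⁴)/(8·103.0³·3.6) = 24.18 → N_a = 24
Actual rate k = Gd⁴/(8D³·24) = 3.6272 N/mm
Working load F = kδ = 3.6272·49 = 177.73 N
C = 103.0/10.0 = 10.3000; K_W = (4C−1)/(4C−4)+0.615/C = 1.1404
τ_max = K_W·8FD/(πd³) = 1.1404·46.617 = 53.16 MPa
τ_max > 41.2 MPa → exceeds allowable

(a) 24 coils; (b) NO, τ_max = 53.2 MPa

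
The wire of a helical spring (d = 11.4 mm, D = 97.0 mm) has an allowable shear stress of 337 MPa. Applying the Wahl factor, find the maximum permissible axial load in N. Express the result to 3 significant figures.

1720 N

C = D/d = 97.0/11.4 = 8.5088
K_W = (4C−1)/(4C−4) + 0.615/C = 33.035/30.035 + 0.0723 = 1.1722
τ_max = K·8FD/(πd³) → F_max = τ_allow·πd³/(8DK)
F_max = 337·π·11.4³/(8·97.0·1.1722) = 1.5685e+06/909.6 = 1724.4 N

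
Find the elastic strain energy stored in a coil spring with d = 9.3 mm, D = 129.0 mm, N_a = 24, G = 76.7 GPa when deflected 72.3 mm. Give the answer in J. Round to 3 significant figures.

k = Gd⁴/(8D³N_a) = (76.7×10³)(9.3⁴)/(8·129.0³·24) = 1.3921 N/mm
U = ½kδ² = 0.5 × 1.3921 × 72.3² = 3638.3 N·mm = 3.6383 J

3.64 J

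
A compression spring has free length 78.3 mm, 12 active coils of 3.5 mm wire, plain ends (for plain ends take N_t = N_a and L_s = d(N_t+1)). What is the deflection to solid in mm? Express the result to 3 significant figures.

32.8 mm

N_t = 12; L_s = 3.5·13 = 45.5 mm
δ_solid = L₀ − L_s = 78.3 − 45.5 = 32.8 mm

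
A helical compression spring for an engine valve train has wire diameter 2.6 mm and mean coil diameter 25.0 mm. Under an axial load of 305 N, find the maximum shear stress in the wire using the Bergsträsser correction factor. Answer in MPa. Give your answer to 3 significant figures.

Spring index C = D/d = 25.0/2.6 = 9.6154
K_B = (4C+2)/(4C−3) = 40.462/35.462 = 1.1410
τ₀ = 8FD/(πd³) = 8·305·25.0/(π·2.6³) = 61000/55.217 = 1104.7 MPa
τ_max = K·τ₀ = 1.1410 × 1104.7 = 1260.5 MPa

1260 MPa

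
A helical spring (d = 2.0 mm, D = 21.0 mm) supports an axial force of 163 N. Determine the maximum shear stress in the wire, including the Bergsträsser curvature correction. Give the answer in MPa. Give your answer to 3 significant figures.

1230 MPa

Spring index C = D/d = 21.0/2.0 = 10.5000
K_B = (4C+2)/(4C−3) = 44.000/39.000 = 1.1282
τ₀ = 8FD/(πd³) = 8·163·21.0/(π·2.0³) = 27384/25.133 = 1089.6 MPa
τ_max = K·τ₀ = 1.1282 × 1089.6 = 1229.3 MPa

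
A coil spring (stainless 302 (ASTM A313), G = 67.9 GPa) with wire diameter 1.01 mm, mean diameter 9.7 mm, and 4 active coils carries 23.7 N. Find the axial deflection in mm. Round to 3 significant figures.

9.80 mm

k = Gd⁴/(8D³N_a) = (67.9×10³)(1.01⁴)/(8·9.7³·4) = 2.4193 N/mm
δ = F/k = 23.7 / 2.4193 = 9.7962 mm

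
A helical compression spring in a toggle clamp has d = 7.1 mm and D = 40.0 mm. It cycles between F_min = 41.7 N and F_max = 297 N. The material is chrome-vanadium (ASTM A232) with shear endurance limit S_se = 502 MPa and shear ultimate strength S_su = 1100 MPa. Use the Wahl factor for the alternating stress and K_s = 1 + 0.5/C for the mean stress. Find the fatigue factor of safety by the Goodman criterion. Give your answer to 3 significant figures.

7.16

C = D/d = 40.0/7.1 = 5.6338; K_W = (4C−1)/(4C−4)+0.615/C = 1.2710; K_s = 1+0.5/C = 1.0888
F_a = (F_max−F_min)/2 = 127.65 N; F_m = (F_max+F_min)/2 = 169.35 N
τ_a = K_W·8F_aD/(πd³) = 1.2710 × 36.328 = 46.174 MPa
τ_m = K_s·8F_mD/(πd³) = 1.0888 × 48.196 = 52.473 MPa
Goodman: 1/n_f = τ_a/S_se + τ_m/S_su = 46.174/502 + 52.473/1100 = 0.09198 + 0.04770 = 0.13968
n_f = 1/0.13968 = 7.159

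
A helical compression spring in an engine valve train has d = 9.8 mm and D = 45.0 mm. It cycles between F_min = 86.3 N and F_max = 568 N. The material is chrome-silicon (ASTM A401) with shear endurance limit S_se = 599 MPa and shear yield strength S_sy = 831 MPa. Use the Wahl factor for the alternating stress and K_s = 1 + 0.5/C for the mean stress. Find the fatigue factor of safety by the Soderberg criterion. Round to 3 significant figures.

8.41

C = D/d = 45.0/9.8 = 4.5918; K_W = (4C−1)/(4C−4)+0.615/C = 1.3427; K_s = 1+0.5/C = 1.1089
F_a = (F_max−F_min)/2 = 240.85 N; F_m = (F_max+F_min)/2 = 327.15 N
τ_a = K_W·8F_aD/(πd³) = 1.3427 × 29.324 = 39.374 MPa
τ_m = K_s·8F_mD/(πd³) = 1.1089 × 39.831 = 44.168 MPa
Soderberg: 1/n_f = τ_a/S_se + τ_m/S_sy = 39.374/599 + 44.168/831 = 0.06573 + 0.05315 = 0.11888
n_f = 1/0.11888 = 8.412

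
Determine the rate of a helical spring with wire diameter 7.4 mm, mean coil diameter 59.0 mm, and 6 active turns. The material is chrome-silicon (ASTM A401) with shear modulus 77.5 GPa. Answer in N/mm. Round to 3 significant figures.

23.6 N/mm

k = Gd⁴/(8D³N_a) = (77.5×10³ × 7.4⁴) / (8 × 59.0³ × 6)
  = 2.32396e+08 / 9.85819e+06 = 23.574 N/mm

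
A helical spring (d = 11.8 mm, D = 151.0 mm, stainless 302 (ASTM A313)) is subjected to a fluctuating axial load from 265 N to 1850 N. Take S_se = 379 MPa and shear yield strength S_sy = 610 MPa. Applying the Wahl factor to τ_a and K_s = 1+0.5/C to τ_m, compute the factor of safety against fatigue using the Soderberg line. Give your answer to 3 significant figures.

C = D/d = 151.0/11.8 = 12.7966; K_W = (4C−1)/(4C−4)+0.615/C = 1.1116; K_s = 1+0.5/C = 1.0391
F_a = (F_max−F_min)/2 = 792.5 N; F_m = (F_max+F_min)/2 = 1057.5 N
τ_a = K_W·8F_aD/(πd³) = 1.1116 × 185.47 = 206.17 MPa
τ_m = K_s·8F_mD/(πd³) = 1.0391 × 247.49 = 257.16 MPa
Soderberg: 1/n_f = τ_a/S_se + τ_m/S_sy = 206.17/379 + 257.16/610 = 0.54399 + 0.42157 = 0.96556
n_f = 1/0.96556 = 1.036

1.04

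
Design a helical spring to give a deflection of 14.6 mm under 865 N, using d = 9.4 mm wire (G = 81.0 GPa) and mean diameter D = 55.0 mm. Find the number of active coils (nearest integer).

8

Required rate k = F/δ = 865/14.6 = 59.247 N/mm
N_a = Gd⁴/(8D³k) = (81.0×10³ × 9.4⁴)/(8 × 55.0³ × 59.247)
    = 6.32407e+08 / 7.88572e+07 = 8.02 → 8 coils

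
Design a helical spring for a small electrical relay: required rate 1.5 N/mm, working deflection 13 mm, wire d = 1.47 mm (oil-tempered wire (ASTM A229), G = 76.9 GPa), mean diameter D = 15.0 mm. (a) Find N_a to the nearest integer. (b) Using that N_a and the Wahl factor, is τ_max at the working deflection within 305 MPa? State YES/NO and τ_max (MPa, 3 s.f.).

(a) 9 coils; (b) YES, τ_max = 264 MPa

N_a = Gd⁴/(8D³k) = (76.9×10³)(1.47⁴)/(8·15.0³·1.5) = 8.866 → N_a = 9
Actual rate k = Gd⁴/(8D³·9) = 1.4777 N/mm
Working load F = kδ = 1.4777·13 = 19.21 N
C = 15.0/1.47 = 10.2041; K_W = (4C−1)/(4C−4)+0.615/C = 1.1418
τ_max = K_W·8FD/(πd³) = 1.1418·231 = 263.75 MPa
τ_max ≤ 305 MPa → acceptable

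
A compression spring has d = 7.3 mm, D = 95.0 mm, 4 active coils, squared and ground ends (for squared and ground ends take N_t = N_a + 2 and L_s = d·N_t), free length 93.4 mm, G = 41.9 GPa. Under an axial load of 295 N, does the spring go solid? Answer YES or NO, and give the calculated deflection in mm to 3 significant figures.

YES, δ = 68.0 mm

k = Gd⁴/(8D³N_a) = (41.9×10³)(7.3⁴)/(8·95.0³·4) = 4.337 N/mm
N_t = 6; L_s = 7.3·6 = 43.8 mm; δ_solid = L₀ − L_s = 93.4 − 43.8 = 49.6 mm
δ = F/k = 295/4.337 = 68.02 mm
δ ≥ δ_solid → spring goes solid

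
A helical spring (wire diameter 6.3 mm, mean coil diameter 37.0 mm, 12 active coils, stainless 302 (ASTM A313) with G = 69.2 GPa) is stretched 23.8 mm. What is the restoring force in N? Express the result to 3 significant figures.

k = Gd⁴/(8D³N_a) = (69.2×10³)(6.3⁴)/(8·37.0³·12) = 22.418 N/mm
F = k·δ = 22.418 × 23.8 = 533.54 N

534 N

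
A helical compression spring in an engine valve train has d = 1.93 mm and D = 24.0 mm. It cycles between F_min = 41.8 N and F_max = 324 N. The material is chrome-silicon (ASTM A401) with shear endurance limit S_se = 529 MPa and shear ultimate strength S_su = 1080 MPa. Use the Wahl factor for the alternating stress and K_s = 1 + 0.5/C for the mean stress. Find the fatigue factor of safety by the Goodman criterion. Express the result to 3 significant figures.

0.248

C = D/d = 24.0/1.93 = 12.4352; K_W = (4C−1)/(4C−4)+0.615/C = 1.1150; K_s = 1+0.5/C = 1.0402
F_a = (F_max−F_min)/2 = 141.1 N; F_m = (F_max+F_min)/2 = 182.9 N
τ_a = K_W·8F_aD/(πd³) = 1.1150 × 1199.5 = 1337.5 MPa
τ_m = K_s·8F_mD/(πd³) = 1.0402 × 1554.9 = 1617.4 MPa
Goodman: 1/n_f = τ_a/S_se + τ_m/S_su = 1337.5/529 + 1617.4/1080 = 2.52838 + 1.49758 = 4.026
n_f = 1/4.026 = 0.2484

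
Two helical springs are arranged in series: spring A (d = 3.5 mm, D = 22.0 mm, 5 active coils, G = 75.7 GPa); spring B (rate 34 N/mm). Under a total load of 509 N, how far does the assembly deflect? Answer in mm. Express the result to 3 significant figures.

k_A = Gd⁴/(8D³N_a) = (75.7×10³)(3.5⁴)/(8·22.0³·5) = 26.671 N/mm
Series: 1/k_eq = 1/26.671 + 1/34 = 0.066906; k_eq = 14.946 N/mm
δ = F/k_eq = 509/14.946 = 34.055 mm

34.1 mm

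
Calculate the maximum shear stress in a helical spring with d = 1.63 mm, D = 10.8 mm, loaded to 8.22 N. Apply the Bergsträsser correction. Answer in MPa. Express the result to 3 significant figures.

63.3 MPa

Spring index C = D/d = 10.8/1.63 = 6.6258
K_B = (4C+2)/(4C−3) = 28.503/23.503 = 1.2127
τ₀ = 8FD/(πd³) = 8·8.22·10.8/(π·1.63³) = 710.208/13.605 = 52.2 MPa
τ_max = K·τ₀ = 1.2127 × 52.2 = 63.305 MPa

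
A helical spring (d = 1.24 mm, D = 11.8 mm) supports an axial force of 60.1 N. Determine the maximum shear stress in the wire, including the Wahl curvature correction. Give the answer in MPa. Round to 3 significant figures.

1090 MPa

Spring index C = D/d = 11.8/1.24 = 9.5161
K_W = (4C−1)/(4C−4) + 0.615/C = 37.065/34.065 + 0.0646 = 1.1527
τ₀ = 8FD/(πd³) = 8·60.1·11.8/(π·1.24³) = 5673.44/5.9898 = 947.18 MPa
τ_max = K·τ₀ = 1.1527 × 947.18 = 1091.8 MPa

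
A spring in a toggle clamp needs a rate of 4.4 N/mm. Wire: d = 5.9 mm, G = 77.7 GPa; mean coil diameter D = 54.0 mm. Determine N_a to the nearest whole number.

17

N_a = Gd⁴/(8D³k) = (77.7×10³ × 5.9⁴)/(8 × 54.0³ × 4.4)
    = 9.41519e+07 / 5.54273e+06 = 16.99 → 17 coils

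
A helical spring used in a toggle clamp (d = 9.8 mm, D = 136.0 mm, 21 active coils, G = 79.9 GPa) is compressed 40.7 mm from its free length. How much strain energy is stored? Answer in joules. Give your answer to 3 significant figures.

k = Gd⁴/(8D³N_a) = (79.9×10³)(9.8⁴)/(8·136.0³·21) = 1.7439 N/mm
U = ½kδ² = 0.5 × 1.7439 × 40.7² = 1444.4 N·mm = 1.4444 J

1.44 J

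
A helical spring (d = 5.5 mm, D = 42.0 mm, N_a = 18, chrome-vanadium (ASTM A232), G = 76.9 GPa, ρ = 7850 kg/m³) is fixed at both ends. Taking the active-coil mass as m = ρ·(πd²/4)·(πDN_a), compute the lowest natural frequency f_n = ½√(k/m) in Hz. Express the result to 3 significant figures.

61.0 Hz

k = Gd⁴/(8D³N_a) = (76.9×10³)(5.5⁴)/(8·42.0³·18) = 6.5958 N/mm = 6595.8 N/m
Wire length L = πDN_a = π·42.0·18 = 2375 mm
m = ρ·(πd²/4)·L = 7850 × 23.758×10⁻⁶ m² × 2.375 m = 0.44295 kg
f_n = ½√(k/m) = 0.5·√(6595.8/0.44295) = 0.5·√(14891) = 61.013 Hz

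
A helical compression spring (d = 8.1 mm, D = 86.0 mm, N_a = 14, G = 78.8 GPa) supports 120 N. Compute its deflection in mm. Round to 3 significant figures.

25.2 mm

k = Gd⁴/(8D³N_a) = (78.8×10³)(8.1⁴)/(8·86.0³·14) = 4.7616 N/mm
δ = F/k = 120 / 4.7616 = 25.202 mm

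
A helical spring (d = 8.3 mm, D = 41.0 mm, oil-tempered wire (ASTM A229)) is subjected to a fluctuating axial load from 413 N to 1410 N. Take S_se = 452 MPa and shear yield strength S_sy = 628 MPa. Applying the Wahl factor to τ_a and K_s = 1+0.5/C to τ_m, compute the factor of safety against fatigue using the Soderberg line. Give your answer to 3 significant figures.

1.80

C = D/d = 41.0/8.3 = 4.9398; K_W = (4C−1)/(4C−4)+0.615/C = 1.3149; K_s = 1+0.5/C = 1.1012
F_a = (F_max−F_min)/2 = 498.5 N; F_m = (F_max+F_min)/2 = 911.5 N
τ_a = K_W·8F_aD/(πd³) = 1.3149 × 91.024 = 119.68 MPa
τ_m = K_s·8F_mD/(πd³) = 1.1012 × 166.44 = 183.28 MPa
Soderberg: 1/n_f = τ_a/S_se + τ_m/S_sy = 119.68/452 + 183.28/628 = 0.26479 + 0.29185 = 0.55664
n_f = 1/0.55664 = 1.796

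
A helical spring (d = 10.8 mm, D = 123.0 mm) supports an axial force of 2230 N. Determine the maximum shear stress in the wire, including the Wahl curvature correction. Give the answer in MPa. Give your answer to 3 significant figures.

624 MPa

Spring index C = D/d = 123.0/10.8 = 11.3889
K_W = (4C−1)/(4C−4) + 0.615/C = 44.556/41.556 + 0.0540 = 1.1262
τ₀ = 8FD/(πd³) = 8·2230·123.0/(π·10.8³) = 2.19432e+06/3957.5 = 554.47 MPa
τ_max = K·τ₀ = 1.1262 × 554.47 = 624.44 MPa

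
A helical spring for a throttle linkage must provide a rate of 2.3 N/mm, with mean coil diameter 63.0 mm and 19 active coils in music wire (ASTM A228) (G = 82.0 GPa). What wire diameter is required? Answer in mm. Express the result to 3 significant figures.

5.71 mm

d = (8D³N_a·k / G)^(1/4) = (8·63.0³·19·2.3 / (82.0×10³))^0.25
  = (1066.1)^0.25 = 5.7141 mm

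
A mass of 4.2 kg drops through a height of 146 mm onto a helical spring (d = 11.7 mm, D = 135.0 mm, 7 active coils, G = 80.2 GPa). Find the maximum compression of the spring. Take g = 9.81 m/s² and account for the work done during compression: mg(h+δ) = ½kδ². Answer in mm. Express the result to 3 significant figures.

37.2 mm

k = Gd⁴/(8D³N_a) = (80.2×10³)(11.7⁴)/(8·135.0³·7) = 10.908 N/mm
W = mg = 4.2 × 9.81 = 41.202 N
½kδ² − Wδ − Wh = 0 → δ = (W + √(W² + 2kWh))/k
δ = (41.202 + √(1697.6 + 131229))/10.908 = (41.202 + 364.59)/10.908 = 37.203 mm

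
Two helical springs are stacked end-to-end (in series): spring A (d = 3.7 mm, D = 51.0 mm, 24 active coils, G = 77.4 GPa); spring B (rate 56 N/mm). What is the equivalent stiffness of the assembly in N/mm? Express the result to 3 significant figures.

0.564 N/mm

k_A = Gd⁴/(8D³N_a) = (77.4×10³)(3.7⁴)/(8·51.0³·24) = 0.56956 N/mm
Series: 1/k_eq = 1/0.56956 + 1/56 = 1.7736; k_eq = 0.56382 N/mm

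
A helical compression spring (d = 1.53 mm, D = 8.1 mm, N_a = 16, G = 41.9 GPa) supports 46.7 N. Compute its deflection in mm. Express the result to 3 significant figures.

k = Gd⁴/(8D³N_a) = (41.9×10³)(1.53⁴)/(8·8.1³·16) = 3.3753 N/mm
δ = F/k = 46.7 / 3.3753 = 13.836 mm

13.8 mm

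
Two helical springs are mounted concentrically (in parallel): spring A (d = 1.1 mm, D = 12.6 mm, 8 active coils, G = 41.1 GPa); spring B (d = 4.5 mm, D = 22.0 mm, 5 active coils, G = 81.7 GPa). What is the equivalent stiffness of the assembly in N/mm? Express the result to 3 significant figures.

79.1 N/mm

k_A = Gd⁴/(8D³N_a) = (41.1×10³)(1.1⁴)/(8·12.6³·8) = 0.47002 N/mm
k_B = Gd⁴/(8D³N_a) = (81.7×10³)(4.5⁴)/(8·22.0³·5) = 78.658 N/mm
Parallel: k_eq = 0.47002 + 78.658 = 79.128 N/mm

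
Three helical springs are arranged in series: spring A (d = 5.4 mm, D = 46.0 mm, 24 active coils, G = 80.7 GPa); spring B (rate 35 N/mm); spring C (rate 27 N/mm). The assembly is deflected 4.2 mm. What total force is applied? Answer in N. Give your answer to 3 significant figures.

k_A = Gd⁴/(8D³N_a) = (80.7×10³)(5.4⁴)/(8·46.0³·24) = 3.6718 N/mm
Series: 1/k_eq = 1/3.6718 + 1/35 + 1/27 = 0.33796; k_eq = 2.959 N/mm
F = k_eq·δ = 2.959·4.2 = 12.428 N

12.4 N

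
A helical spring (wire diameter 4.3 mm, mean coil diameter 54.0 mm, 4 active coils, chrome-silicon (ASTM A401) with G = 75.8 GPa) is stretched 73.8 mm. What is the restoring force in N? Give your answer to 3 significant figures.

k = Gd⁴/(8D³N_a) = (75.8×10³)(4.3⁴)/(8·54.0³·4) = 5.1429 N/mm
F = k·δ = 5.1429 × 73.8 = 379.55 N

380 N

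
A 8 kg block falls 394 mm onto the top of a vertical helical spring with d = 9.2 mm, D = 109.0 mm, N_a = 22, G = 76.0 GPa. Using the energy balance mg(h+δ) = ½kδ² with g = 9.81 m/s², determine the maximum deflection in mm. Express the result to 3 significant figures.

197 mm

k = Gd⁴/(8D³N_a) = (76.0×10³)(9.2⁴)/(8·109.0³·22) = 2.3888 N/mm
W = mg = 8 × 9.81 = 78.48 N
½kδ² − Wδ − Wh = 0 → δ = (W + √(W² + 2kWh))/k
δ = (78.48 + √(6159.1 + 147726))/2.3888 = (78.48 + 392.28)/2.3888 = 197.07 mm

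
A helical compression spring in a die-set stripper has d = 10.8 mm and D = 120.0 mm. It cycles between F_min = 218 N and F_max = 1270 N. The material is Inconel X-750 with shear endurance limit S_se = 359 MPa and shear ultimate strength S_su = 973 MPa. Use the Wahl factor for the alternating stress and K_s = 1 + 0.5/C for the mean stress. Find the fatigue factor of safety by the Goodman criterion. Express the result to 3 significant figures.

1.68

C = D/d = 120.0/10.8 = 11.1111; K_W = (4C−1)/(4C−4)+0.615/C = 1.1295; K_s = 1+0.5/C = 1.0450
F_a = (F_max−F_min)/2 = 526 N; F_m = (F_max+F_min)/2 = 744 N
τ_a = K_W·8F_aD/(πd³) = 1.1295 × 127.6 = 144.12 MPa
τ_m = K_s·8F_mD/(πd³) = 1.0450 × 180.48 = 188.6 MPa
Goodman: 1/n_f = τ_a/S_se + τ_m/S_su = 144.12/359 + 188.6/973 = 0.40146 + 0.19383 = 0.59529
n_f = 1/0.59529 = 1.68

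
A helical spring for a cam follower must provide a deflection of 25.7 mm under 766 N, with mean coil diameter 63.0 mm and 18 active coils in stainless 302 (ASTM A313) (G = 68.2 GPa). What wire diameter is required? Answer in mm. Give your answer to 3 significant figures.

11.2 mm

Required rate k = F/δ = 766/25.7 = 29.805 N/mm
d = (8D³N_a·k / G)^(1/4) = (8·63.0³·18·29.805 / (68.2×10³))^0.25
  = (15736)^0.25 = 11.2002 mm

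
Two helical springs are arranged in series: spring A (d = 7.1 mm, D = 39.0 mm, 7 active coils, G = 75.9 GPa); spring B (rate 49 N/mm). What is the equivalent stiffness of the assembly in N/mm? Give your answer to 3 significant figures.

26.6 N/mm

k_A = Gd⁴/(8D³N_a) = (75.9×10³)(7.1⁴)/(8·39.0³·7) = 58.062 N/mm
Series: 1/k_eq = 1/58.062 + 1/49 = 0.037631; k_eq = 26.574 N/mm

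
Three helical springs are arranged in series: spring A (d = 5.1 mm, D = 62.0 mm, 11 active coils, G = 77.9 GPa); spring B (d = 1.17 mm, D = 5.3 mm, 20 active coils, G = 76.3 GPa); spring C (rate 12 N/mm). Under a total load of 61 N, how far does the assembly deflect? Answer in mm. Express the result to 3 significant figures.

k_A = Gd⁴/(8D³N_a) = (77.9×10³)(5.1⁴)/(8·62.0³·11) = 2.5128 N/mm
k_B = Gd⁴/(8D³N_a) = (76.3×10³)(1.17⁴)/(8·5.3³·20) = 6.0023 N/mm
Series: 1/k_eq = 1/2.5128 + 1/6.0023 + 1/12 = 0.6479; k_eq = 1.5435 N/mm
δ = F/k_eq = 61/1.5435 = 39.522 mm

39.5 mm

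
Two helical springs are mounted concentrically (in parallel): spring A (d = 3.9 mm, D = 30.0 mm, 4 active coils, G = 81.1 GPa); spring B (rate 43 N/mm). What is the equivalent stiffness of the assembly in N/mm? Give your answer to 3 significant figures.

64.7 N/mm

k_A = Gd⁴/(8D³N_a) = (81.1×10³)(3.9⁴)/(8·30.0³·4) = 21.715 N/mm
Parallel: k_eq = 21.715 + 43 = 64.715 N/mm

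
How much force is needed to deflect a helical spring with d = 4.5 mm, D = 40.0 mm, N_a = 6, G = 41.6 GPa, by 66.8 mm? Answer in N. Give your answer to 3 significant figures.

k = Gd⁴/(8D³N_a) = (41.6×10³)(4.5⁴)/(8·40.0³·6) = 5.5529 N/mm
F = k·δ = 5.5529 × 66.8 = 370.94 N

371 N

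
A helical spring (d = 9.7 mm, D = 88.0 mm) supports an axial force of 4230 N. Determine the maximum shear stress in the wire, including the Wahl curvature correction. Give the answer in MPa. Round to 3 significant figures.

1210 MPa

Spring index C = D/d = 88.0/9.7 = 9.0722
K_W = (4C−1)/(4C−4) + 0.615/C = 35.289/32.289 + 0.0678 = 1.1607
τ₀ = 8FD/(πd³) = 8·4230·88.0/(π·9.7³) = 2.97792e+06/2867.2 = 1038.6 MPa
τ_max = K·τ₀ = 1.1607 × 1038.6 = 1205.5 MPa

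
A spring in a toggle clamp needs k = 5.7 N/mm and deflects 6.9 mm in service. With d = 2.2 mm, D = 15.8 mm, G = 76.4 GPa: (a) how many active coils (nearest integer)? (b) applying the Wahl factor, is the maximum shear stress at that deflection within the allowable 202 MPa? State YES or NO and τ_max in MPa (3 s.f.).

N_a = Gd⁴/(8D³k) = (76.4×10³)(2.2⁴)/(8·15.8³·5.7) = 9.951 → N_a = 10
Actual rate k = Gd⁴/(8D³·10) = 5.6718 N/mm
Working load F = kδ = 5.6718·6.9 = 39.136 N
C = 15.8/2.2 = 7.1818; K_W = (4C−1)/(4C−4)+0.615/C = 1.2070
τ_max = K_W·8FD/(πd³) = 1.2070·147.88 = 178.48 MPa
τ_max ≤ 202 MPa → acceptable

(a) 10 coils; (b) YES, τ_max = 178 MPa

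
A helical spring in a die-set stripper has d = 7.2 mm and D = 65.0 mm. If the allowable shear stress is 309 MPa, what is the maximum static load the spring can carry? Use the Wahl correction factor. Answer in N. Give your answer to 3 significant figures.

600 N

C = D/d = 65.0/7.2 = 9.0278
K_W = (4C−1)/(4C−4) + 0.615/C = 35.111/32.111 + 0.0681 = 1.1615
τ_max = K·8FD/(πd³) → F_max = τ_allow·πd³/(8DK)
F_max = 309·π·7.2³/(8·65.0·1.1615) = 3.6233e+05/604.01 = 599.88 N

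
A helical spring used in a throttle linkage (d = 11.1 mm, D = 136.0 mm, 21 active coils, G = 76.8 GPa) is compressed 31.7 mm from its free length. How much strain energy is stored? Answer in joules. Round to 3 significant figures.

k = Gd⁴/(8D³N_a) = (76.8×10³)(11.1⁴)/(8·136.0³·21) = 2.7588 N/mm
U = ½kδ² = 0.5 × 2.7588 × 31.7² = 1386.2 N·mm = 1.3862 J

1.39 J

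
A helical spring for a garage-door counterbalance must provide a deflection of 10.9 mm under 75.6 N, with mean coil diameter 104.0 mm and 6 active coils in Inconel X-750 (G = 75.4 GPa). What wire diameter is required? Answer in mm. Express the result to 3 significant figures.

8.39 mm

Required rate k = F/δ = 75.6/10.9 = 6.9358 N/mm
d = (8D³N_a·k / G)^(1/4) = (8·104.0³·6·6.9358 / (75.4×10³))^0.25
  = (4966.7)^0.25 = 8.3949 mm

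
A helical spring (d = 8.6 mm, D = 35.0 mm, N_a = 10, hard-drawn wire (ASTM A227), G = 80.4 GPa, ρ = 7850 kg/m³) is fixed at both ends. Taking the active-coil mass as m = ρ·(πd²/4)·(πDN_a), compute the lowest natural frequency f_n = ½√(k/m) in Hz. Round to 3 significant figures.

253 Hz

k = Gd⁴/(8D³N_a) = (80.4×10³)(8.6⁴)/(8·35.0³·10) = 128.22 N/mm = 1.2822e+05 N/m
Wire length L = πDN_a = π·35.0·10 = 1099.6 mm
m = ρ·(πd²/4)·L = 7850 × 58.088×10⁻⁶ m² × 1.0996 m = 0.50139 kg
f_n = ½√(k/m) = 0.5·√(1.2822e+05/0.50139) = 0.5·√(2.5573e+05) = 252.85 Hz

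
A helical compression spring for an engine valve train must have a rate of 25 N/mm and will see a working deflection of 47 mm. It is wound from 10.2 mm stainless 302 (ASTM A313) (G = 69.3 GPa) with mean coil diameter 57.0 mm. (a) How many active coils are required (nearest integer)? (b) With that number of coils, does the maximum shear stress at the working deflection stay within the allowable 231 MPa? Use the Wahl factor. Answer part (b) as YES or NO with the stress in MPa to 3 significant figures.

(a) 20 coils; (b) YES, τ_max = 207 MPa

N_a = Gd⁴/(8D³k) = (69.3×10³)(10.2⁴)/(8·57.0³·25) = 20.25 → N_a = 20
Actual rate k = Gd⁴/(8D³·20) = 25.316 N/mm
Working load F = kδ = 25.316·47 = 1189.8 N
C = 57.0/10.2 = 5.5882; K_W = (4C−1)/(4C−4)+0.615/C = 1.2735
τ_max = K_W·8FD/(πd³) = 1.2735·162.74 = 207.26 MPa
τ_max ≤ 231 MPa → acceptable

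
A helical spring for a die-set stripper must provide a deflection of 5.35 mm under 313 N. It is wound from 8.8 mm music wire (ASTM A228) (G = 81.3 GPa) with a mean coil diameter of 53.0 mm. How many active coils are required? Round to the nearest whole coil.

Required rate k = F/δ = 313/5.35 = 58.505 N/mm
N_a = Gd⁴/(8D³k) = (81.3×10³ × 8.8⁴)/(8 × 53.0³ × 58.505)
    = 4.87552e+08 / 6.968e+07 = 6.997 → 7 coils

7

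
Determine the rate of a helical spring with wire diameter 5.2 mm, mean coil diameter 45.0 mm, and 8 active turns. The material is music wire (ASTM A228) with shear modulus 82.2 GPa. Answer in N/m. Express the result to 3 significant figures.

10300 N/m

k = Gd⁴/(8D³N_a) = (82.2×10³ × 5.2⁴) / (8 × 45.0³ × 8)
  = 6.01015e+07 / 5.832e+06 = 10.305 N/mm = 10305 N/m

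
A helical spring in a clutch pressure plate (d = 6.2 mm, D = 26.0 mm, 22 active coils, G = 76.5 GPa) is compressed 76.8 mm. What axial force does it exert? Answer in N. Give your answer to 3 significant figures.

2810 N

k = Gd⁴/(8D³N_a) = (76.5×10³)(6.2⁴)/(8·26.0³·22) = 36.542 N/mm
F = k·δ = 36.542 × 76.8 = 2806.4 N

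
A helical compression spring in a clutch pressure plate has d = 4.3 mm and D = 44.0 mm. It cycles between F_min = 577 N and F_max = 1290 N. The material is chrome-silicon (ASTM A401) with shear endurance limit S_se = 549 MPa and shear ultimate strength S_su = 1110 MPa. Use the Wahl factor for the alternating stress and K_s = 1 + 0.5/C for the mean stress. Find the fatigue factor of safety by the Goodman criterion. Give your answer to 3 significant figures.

0.437

C = D/d = 44.0/4.3 = 10.2326; K_W = (4C−1)/(4C−4)+0.615/C = 1.1413; K_s = 1+0.5/C = 1.0489
F_a = (F_max−F_min)/2 = 356.5 N; F_m = (F_max+F_min)/2 = 933.5 N
τ_a = K_W·8F_aD/(πd³) = 1.1413 × 502.4 = 573.4 MPa
τ_m = K_s·8F_mD/(πd³) = 1.0489 × 1315.5 = 1379.8 MPa
Goodman: 1/n_f = τ_a/S_se + τ_m/S_su = 573.4/549 + 1379.8/1110 = 1.04445 + 1.24308 = 2.2875
n_f = 1/2.2875 = 0.4372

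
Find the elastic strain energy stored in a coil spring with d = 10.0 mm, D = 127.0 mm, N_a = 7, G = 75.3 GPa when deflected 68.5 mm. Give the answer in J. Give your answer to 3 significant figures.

15.4 J

k = Gd⁴/(8D³N_a) = (75.3×10³)(10.0⁴)/(8·127.0³·7) = 6.5644 N/mm
U = ½kδ² = 0.5 × 6.5644 × 68.5² = 15401 N·mm = 15.401 J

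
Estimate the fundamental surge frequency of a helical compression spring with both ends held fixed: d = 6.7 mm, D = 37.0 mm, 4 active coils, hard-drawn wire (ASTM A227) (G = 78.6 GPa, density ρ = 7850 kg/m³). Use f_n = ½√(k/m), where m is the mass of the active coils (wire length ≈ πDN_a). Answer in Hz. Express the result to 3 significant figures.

436 Hz

k = Gd⁴/(8D³N_a) = (78.6×10³)(6.7⁴)/(8·37.0³·4) = 97.716 N/mm = 97716 N/m
Wire length L = πDN_a = π·37.0·4 = 464.96 mm
m = ρ·(πd²/4)·L = 7850 × 35.257×10⁻⁶ m² × 0.46496 m = 0.12868 kg
f_n = ½√(k/m) = 0.5·√(97716/0.12868) = 0.5·√(7.5936e+05) = 435.71 Hz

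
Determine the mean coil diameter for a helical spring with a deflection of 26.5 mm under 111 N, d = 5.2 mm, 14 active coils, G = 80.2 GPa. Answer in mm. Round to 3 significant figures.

Required rate k = F/δ = 111/26.5 = 4.1887 N/mm
D = (Gd⁴/(8N_a·k))^(1/3) = (80.2×10³·5.2⁴/(8·14·4.1887))^(1/3)
  = (124995)^(1/3) = 49.9993 mm

50.0 mm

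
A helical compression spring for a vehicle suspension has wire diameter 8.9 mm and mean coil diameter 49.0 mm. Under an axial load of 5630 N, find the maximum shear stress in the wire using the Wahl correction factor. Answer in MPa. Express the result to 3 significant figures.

Spring index C = D/d = 49.0/8.9 = 5.5056
K_W = (4C−1)/(4C−4) + 0.615/C = 21.022/18.022 + 0.1117 = 1.2782
τ₀ = 8FD/(πd³) = 8·5630·49.0/(π·8.9³) = 2.20696e+06/2214.7 = 996.49 MPa
τ_max = K·τ₀ = 1.2782 × 996.49 = 1273.7 MPa

1270 MPa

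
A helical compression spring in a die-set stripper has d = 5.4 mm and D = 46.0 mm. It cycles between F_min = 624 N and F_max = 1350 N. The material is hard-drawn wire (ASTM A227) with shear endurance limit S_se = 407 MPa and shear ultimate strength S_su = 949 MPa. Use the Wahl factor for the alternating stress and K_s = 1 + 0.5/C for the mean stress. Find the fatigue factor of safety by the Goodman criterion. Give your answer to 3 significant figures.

C = D/d = 46.0/5.4 = 8.5185; K_W = (4C−1)/(4C−4)+0.615/C = 1.1719; K_s = 1+0.5/C = 1.0587
F_a = (F_max−F_min)/2 = 363 N; F_m = (F_max+F_min)/2 = 987 N
τ_a = K_W·8F_aD/(πd³) = 1.1719 × 270.04 = 316.47 MPa
τ_m = K_s·8F_mD/(πd³) = 1.0587 × 734.23 = 777.33 MPa
Goodman: 1/n_f = τ_a/S_se + τ_m/S_su = 316.47/407 + 777.33/949 = 0.77757 + 0.81910 = 1.5967
n_f = 1/1.5967 = 0.6263

0.626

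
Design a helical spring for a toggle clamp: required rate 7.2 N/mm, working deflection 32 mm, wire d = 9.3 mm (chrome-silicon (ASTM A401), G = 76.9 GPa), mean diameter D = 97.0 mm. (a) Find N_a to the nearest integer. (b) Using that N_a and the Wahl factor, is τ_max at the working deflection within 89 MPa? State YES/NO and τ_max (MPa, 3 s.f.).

N_a = Gd⁴/(8D³k) = (76.9×10³)(9.3⁴)/(8·97.0³·7.2) = 10.94 → N_a = 11
Actual rate k = Gd⁴/(8D³·11) = 7.1624 N/mm
Working load F = kδ = 7.1624·32 = 229.2 N
C = 97.0/9.3 = 10.4301; K_W = (4C−1)/(4C−4)+0.615/C = 1.1385
τ_max = K_W·8FD/(πd³) = 1.1385·70.384 = 80.132 MPa
τ_max ≤ 89 MPa → acceptable

(a) 11 coils; (b) YES, τ_max = 80.1 MPa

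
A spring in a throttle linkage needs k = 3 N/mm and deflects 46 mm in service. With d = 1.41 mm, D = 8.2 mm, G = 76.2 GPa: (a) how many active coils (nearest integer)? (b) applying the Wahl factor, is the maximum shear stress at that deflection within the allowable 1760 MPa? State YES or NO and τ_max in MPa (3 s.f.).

(a) 23 coils; (b) YES, τ_max = 1280 MPa

N_a = Gd⁴/(8D³k) = (76.2×10³)(1.41⁴)/(8·8.2³·3) = 22.76 → N_a = 23
Actual rate k = Gd⁴/(8D³·23) = 2.9687 N/mm
Working load F = kδ = 2.9687·46 = 136.56 N
C = 8.2/1.41 = 5.8156; K_W = (4C−1)/(4C−4)+0.615/C = 1.2615
τ_max = K_W·8FD/(πd³) = 1.2615·1017.2 = 1283.3 MPa
τ_max ≤ 1760 MPa → acceptable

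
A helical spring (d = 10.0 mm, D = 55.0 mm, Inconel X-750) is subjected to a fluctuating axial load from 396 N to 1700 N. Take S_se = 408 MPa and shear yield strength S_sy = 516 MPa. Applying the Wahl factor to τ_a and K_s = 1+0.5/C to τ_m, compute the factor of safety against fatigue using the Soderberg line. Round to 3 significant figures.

C = D/d = 55.0/10.0 = 5.5000; K_W = (4C−1)/(4C−4)+0.615/C = 1.2785; K_s = 1+0.5/C = 1.0909
F_a = (F_max−F_min)/2 = 652 N; F_m = (F_max+F_min)/2 = 1048 N
τ_a = K_W·8F_aD/(πd³) = 1.2785 × 91.317 = 116.75 MPa
τ_m = K_s·8F_mD/(πd³) = 1.0909 × 146.78 = 160.12 MPa
Soderberg: 1/n_f = τ_a/S_se + τ_m/S_sy = 116.75/408 + 160.12/516 = 0.28614 + 0.31032 = 0.59646
n_f = 1/0.59646 = 1.677

1.68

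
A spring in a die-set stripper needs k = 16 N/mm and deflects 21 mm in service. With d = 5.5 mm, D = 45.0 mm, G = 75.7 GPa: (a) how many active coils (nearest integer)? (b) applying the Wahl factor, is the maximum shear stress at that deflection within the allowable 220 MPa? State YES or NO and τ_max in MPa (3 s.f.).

N_a = Gd⁴/(8D³k) = (75.7×10³)(5.5⁴)/(8·45.0³·16) = 5.939 → N_a = 6
Actual rate k = Gd⁴/(8D³·6) = 15.837 N/mm
Working load F = kδ = 15.837·21 = 332.57 N
C = 45.0/5.5 = 8.1818; K_W = (4C−1)/(4C−4)+0.615/C = 1.1796
τ_max = K_W·8FD/(πd³) = 1.1796·229.06 = 270.2 MPa
τ_max > 220 MPa → exceeds allowable

(a) 6 coils; (b) NO, τ_max = 270 MPa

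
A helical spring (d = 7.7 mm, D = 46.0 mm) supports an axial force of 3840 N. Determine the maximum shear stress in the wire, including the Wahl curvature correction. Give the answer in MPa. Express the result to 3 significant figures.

Spring index C = D/d = 46.0/7.7 = 5.9740
K_W = (4C−1)/(4C−4) + 0.615/C = 22.896/19.896 + 0.1029 = 1.2537
τ₀ = 8FD/(πd³) = 8·3840·46.0/(π·7.7³) = 1.41312e+06/1434.2 = 985.27 MPa
τ_max = K·τ₀ = 1.2537 × 985.27 = 1235.3 MPa

1240 MPa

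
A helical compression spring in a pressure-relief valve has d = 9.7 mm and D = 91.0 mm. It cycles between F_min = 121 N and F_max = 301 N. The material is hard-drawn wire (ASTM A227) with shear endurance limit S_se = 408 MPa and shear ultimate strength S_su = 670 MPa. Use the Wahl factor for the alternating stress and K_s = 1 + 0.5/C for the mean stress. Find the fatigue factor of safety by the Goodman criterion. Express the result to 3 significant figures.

C = D/d = 91.0/9.7 = 9.3814; K_W = (4C−1)/(4C−4)+0.615/C = 1.1550; K_s = 1+0.5/C = 1.0533
F_a = (F_max−F_min)/2 = 90 N; F_m = (F_max+F_min)/2 = 211 N
τ_a = K_W·8F_aD/(πd³) = 1.1550 × 22.851 = 26.394 MPa
τ_m = K_s·8F_mD/(πd³) = 1.0533 × 53.573 = 56.429 MPa
Goodman: 1/n_f = τ_a/S_se + τ_m/S_su = 26.394/408 + 56.429/670 = 0.06469 + 0.08422 = 0.14891
n_f = 1/0.14891 = 6.715

6.72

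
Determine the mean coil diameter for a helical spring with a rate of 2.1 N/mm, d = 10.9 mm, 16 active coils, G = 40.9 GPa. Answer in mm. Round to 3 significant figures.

D = (Gd⁴/(8N_a·k))^(1/3) = (40.9×10³·10.9⁴/(8·16·2.1))^(1/3)
  = (2.14783e+06)^(1/3) = 129.0229 mm

129 mm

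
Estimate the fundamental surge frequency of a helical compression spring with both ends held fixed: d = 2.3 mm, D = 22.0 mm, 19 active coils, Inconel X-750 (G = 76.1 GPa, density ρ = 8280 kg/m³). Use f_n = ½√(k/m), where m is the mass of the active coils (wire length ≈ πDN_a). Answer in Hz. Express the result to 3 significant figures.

k = Gd⁴/(8D³N_a) = (76.1×10³)(2.3⁴)/(8·22.0³·19) = 1.3158 N/mm = 1315.8 N/m
Wire length L = πDN_a = π·22.0·19 = 1313.2 mm
m = ρ·(πd²/4)·L = 8280 × 4.1548×10⁻⁶ m² × 1.3132 m = 0.045175 kg
f_n = ½√(k/m) = 0.5·√(1315.8/0.045175) = 0.5·√(29126) = 85.332 Hz

85.3 Hz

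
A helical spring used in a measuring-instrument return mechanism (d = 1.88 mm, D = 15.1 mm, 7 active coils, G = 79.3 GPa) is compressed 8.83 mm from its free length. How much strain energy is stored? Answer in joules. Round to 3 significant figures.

k = Gd⁴/(8D³N_a) = (79.3×10³)(1.88⁴)/(8·15.1³·7) = 5.1379 N/mm
U = ½kδ² = 0.5 × 5.1379 × 8.83² = 200.3 N·mm = 0.2003 J

0.200 J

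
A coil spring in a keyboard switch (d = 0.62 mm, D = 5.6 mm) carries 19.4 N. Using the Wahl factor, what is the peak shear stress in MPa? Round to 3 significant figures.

Spring index C = D/d = 5.6/0.62 = 9.0323
K_W = (4C−1)/(4C−4) + 0.615/C = 35.129/32.129 + 0.0681 = 1.1615
τ₀ = 8FD/(πd³) = 8·19.4·5.6/(π·0.62³) = 869.12/0.74873 = 1160.8 MPa
τ_max = K·τ₀ = 1.1615 × 1160.8 = 1348.2 MPa

1350 MPa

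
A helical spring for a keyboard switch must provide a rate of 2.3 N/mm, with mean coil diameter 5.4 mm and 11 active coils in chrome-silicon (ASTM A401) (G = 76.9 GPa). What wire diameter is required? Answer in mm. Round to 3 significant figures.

0.802 mm

d = (8D³N_a·k / G)^(1/4) = (8·5.4³·11·2.3 / (76.9×10³))^0.25
  = (0.41444)^0.25 = 0.8024 mm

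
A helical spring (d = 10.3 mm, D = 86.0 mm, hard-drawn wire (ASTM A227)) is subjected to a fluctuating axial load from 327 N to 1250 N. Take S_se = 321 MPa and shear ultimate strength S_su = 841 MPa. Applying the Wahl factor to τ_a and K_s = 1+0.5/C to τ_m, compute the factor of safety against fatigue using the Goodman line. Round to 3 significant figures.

1.86

C = D/d = 86.0/10.3 = 8.3495; K_W = (4C−1)/(4C−4)+0.615/C = 1.1757; K_s = 1+0.5/C = 1.0599
F_a = (F_max−F_min)/2 = 461.5 N; F_m = (F_max+F_min)/2 = 788.5 N
τ_a = K_W·8F_aD/(πd³) = 1.1757 × 92.491 = 108.74 MPa
τ_m = K_s·8F_mD/(πd³) = 1.0599 × 158.03 = 167.49 MPa
Goodman: 1/n_f = τ_a/S_se + τ_m/S_su = 108.74/321 + 167.49/841 = 0.33876 + 0.19915 = 0.53791
n_f = 1/0.53791 = 1.859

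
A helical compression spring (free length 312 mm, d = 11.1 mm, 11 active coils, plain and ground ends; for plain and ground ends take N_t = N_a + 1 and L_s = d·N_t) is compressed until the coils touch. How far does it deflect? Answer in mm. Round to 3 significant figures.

179 mm

N_t = 12; L_s = 11.1·12 = 133.2 mm
δ_solid = L₀ − L_s = 312 − 133.2 = 178.8 mm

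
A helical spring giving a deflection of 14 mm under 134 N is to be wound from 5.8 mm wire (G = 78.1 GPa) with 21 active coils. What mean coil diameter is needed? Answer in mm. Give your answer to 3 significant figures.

Required rate k = F/δ = 134/14 = 9.5714 N/mm
D = (Gd⁴/(8N_a·k))^(1/3) = (78.1×10³·5.8⁴/(8·21·9.5714))^(1/3)
  = (54963.8)^(1/3) = 38.0212 mm

38.0 mm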